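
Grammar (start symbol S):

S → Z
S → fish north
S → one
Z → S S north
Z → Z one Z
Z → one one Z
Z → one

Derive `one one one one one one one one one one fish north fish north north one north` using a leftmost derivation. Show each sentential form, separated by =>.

S => Z   [S → Z]
Z => one one Z   [Z → one one Z]
one one Z => one one one one Z   [Z → one one Z]
one one one one Z => one one one one S S north   [Z → S S north]
one one one one S S north => one one one one Z S north   [S → Z]
one one one one Z S north => one one one one one one Z S north   [Z → one one Z]
one one one one one one Z S north => one one one one one one one one Z S north   [Z → one one Z]
one one one one one one one one Z S north => one one one one one one one one one one Z S north   [Z → one one Z]
one one one one one one one one one one Z S north => one one one one one one one one one one S S north S north   [Z → S S north]
one one one one one one one one one one S S north S north => one one one one one one one one one one fish north S north S north   [S → fish north]
one one one one one one one one one one fish north S north S north => one one one one one one one one one one fish north fish north north S north   [S → fish north]
one one one one one one one one one one fish north fish north north S north => one one one one one one one one one one fish north fish north north one north   [S → one]

S => Z => one one Z => one one one one Z => one one one one S S north => one one one one Z S north => one one one one one one Z S north => one one one one one one one one Z S north => one one one one one one one one one one Z S north => one one one one one one one one one one S S north S north => one one one one one one one one one one fish north S north S north => one one one one one one one one one one fish north fish north north S north => one one one one one one one one one one fish north fish north north one north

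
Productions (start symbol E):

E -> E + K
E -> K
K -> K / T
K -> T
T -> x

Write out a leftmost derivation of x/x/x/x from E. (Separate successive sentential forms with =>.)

E => K   [E -> K]
K => K/T   [K -> K / T]
K/T => K/T/T   [K -> K / T]
K/T/T => K/T/T/T   [K -> K / T]
K/T/T/T => T/T/T/T   [K -> T]
T/T/T/T => x/T/T/T   [T -> x]
x/T/T/T => x/x/T/T   [T -> x]
x/x/T/T => x/x/x/T   [T -> x]
x/x/x/T => x/x/x/x   [T -> x]

E=>K=>K/T=>K/T/T=>K/T/T/T=>T/T/T/T=>x/T/T/T=>x/x/T/T=>x/x/x/T=>x/x/x/x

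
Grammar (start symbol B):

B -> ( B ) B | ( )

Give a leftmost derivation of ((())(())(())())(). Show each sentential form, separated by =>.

B => (B)B => ((B)B)B => ((())B)B => ((())(B)B)B => ((())(())B)B => ((())(())(B)B)B => ((())(())(())B)B => ((())(())(())())B => ((())(())(())())()

B => (B)B   [B -> ( B ) B]
(B)B => ((B)B)B   [B -> ( B ) B]
((B)B)B => ((())B)B   [B -> ( )]
((())B)B => ((())(B)B)B   [B -> ( B ) B]
((())(B)B)B => ((())(())B)B   [B -> ( )]
((())(())B)B => ((())(())(B)B)B   [B -> ( B ) B]
((())(())(B)B)B => ((())(())(())B)B   [B -> ( )]
((())(())(())B)B => ((())(())(())())B   [B -> ( )]
((())(())(())())B => ((())(())(())())()   [B -> ( )]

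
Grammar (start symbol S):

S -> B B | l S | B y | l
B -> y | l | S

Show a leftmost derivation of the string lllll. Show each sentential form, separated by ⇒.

S⇒BB⇒lB⇒lS⇒lBB⇒lSB⇒llB⇒llS⇒lllS⇒lllBB⇒lllSB⇒llllB⇒lllll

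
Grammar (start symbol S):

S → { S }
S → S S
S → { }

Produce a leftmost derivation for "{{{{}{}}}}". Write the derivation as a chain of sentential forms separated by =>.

S=>{S}=>{{S}}=>{{{S}}}=>{{{SS}}}=>{{{{}S}}}=>{{{{}{}}}}

S => {S}   [S → { S }]
{S} => {{S}}   [S → { S }]
{{S}} => {{{S}}}   [S → { S }]
{{{S}}} => {{{SS}}}   [S → S S]
{{{SS}}} => {{{{}S}}}   [S → { }]
{{{{}S}}} => {{{{}{}}}}   [S → { }]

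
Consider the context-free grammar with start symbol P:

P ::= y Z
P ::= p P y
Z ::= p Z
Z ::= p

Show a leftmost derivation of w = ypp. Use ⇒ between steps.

P ⇒ yZ ⇒ ypZ ⇒ ypp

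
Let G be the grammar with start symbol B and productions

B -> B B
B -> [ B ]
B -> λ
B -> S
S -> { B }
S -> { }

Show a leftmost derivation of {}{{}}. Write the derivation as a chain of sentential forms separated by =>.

B => BB => SB => {}B => {}S => {}{B} => {}{BB} => {}{SB} => {}{{}B} => {}{{}}

B => BB   [B -> B B]
BB => SB   [B -> S]
SB => {}B   [S -> { }]
{}B => {}S   [B -> S]
{}S => {}{B}   [S -> { B }]
{}{B} => {}{BB}   [B -> B B]
{}{BB} => {}{SB}   [B -> S]
{}{SB} => {}{{}B}   [S -> { }]
{}{{}B} => {}{{}}   [B -> λ]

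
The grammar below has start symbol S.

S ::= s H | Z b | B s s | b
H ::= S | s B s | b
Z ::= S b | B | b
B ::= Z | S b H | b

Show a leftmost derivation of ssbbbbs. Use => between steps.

S => sH => ssBs => ssSbHs => ssZbbHs => ssbbbHs => ssbbbbs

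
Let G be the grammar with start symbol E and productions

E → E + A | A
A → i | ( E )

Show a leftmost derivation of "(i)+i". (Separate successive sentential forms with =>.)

E => E+A => A+A => (E)+A => (A)+A => (i)+A => (i)+i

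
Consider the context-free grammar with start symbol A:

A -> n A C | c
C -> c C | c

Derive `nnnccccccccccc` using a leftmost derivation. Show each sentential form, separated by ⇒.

A⇒nAC⇒nnACC⇒nnnACCC⇒nnncCCC⇒nnnccCCC⇒nnncccCC⇒nnnccccCC⇒nnncccccCC⇒nnnccccccCC⇒nnncccccccC⇒nnnccccccccC⇒nnncccccccccC⇒nnnccccccccccC⇒nnnccccccccccc

A ⇒ nAC   [A -> n A C]
nAC ⇒ nnACC   [A -> n A C]
nnACC ⇒ nnnACCC   [A -> n A C]
nnnACCC ⇒ nnncCCC   [A -> c]
nnncCCC ⇒ nnnccCCC   [C -> c C]
nnnccCCC ⇒ nnncccCC   [C -> c]
nnncccCC ⇒ nnnccccCC   [C -> c C]
nnnccccCC ⇒ nnncccccCC   [C -> c C]
nnncccccCC ⇒ nnnccccccCC   [C -> c C]
nnnccccccCC ⇒ nnncccccccC   [C -> c]
nnncccccccC ⇒ nnnccccccccC   [C -> c C]
nnnccccccccC ⇒ nnncccccccccC   [C -> c C]
nnncccccccccC ⇒ nnnccccccccccC   [C -> c C]
nnnccccccccccC ⇒ nnnccccccccccc   [C -> c]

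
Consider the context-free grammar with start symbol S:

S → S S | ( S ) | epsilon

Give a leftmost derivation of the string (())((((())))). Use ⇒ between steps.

S ⇒ SS ⇒ (S)S ⇒ ((S))S ⇒ (())S ⇒ (())SS ⇒ (())(S)S ⇒ (())((S))S ⇒ (())(((S)))S ⇒ (())((((S))))S ⇒ (())(((((S)))))S ⇒ (())((((()))))S ⇒ (())((((()))))

S ⇒ SS   [S → S S]
SS ⇒ (S)S   [S → ( S )]
(S)S ⇒ ((S))S   [S → ( S )]
((S))S ⇒ (())S   [S → epsilon]
(())S ⇒ (())SS   [S → S S]
(())SS ⇒ (())(S)S   [S → ( S )]
(())(S)S ⇒ (())((S))S   [S → ( S )]
(())((S))S ⇒ (())(((S)))S   [S → ( S )]
(())(((S)))S ⇒ (())((((S))))S   [S → ( S )]
(())((((S))))S ⇒ (())(((((S)))))S   [S → ( S )]
(())(((((S)))))S ⇒ (())((((()))))S   [S → epsilon]
(())((((()))))S ⇒ (())((((()))))   [S → epsilon]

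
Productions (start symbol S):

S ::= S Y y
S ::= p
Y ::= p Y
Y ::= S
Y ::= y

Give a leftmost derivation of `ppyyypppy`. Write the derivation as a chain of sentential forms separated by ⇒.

S⇒SYy⇒SYyYy⇒pYyYy⇒pSyYy⇒pSYyyYy⇒ppYyyYy⇒ppyyyYy⇒ppyyypYy⇒ppyyyppYy⇒ppyyyppSy⇒ppyyypppy

S ⇒ SYy   [S ::= S Y y]
SYy ⇒ SYyYy   [S ::= S Y y]
SYyYy ⇒ pYyYy   [S ::= p]
pYyYy ⇒ pSyYy   [Y ::= S]
pSyYy ⇒ pSYyyYy   [S ::= S Y y]
pSYyyYy ⇒ ppYyyYy   [S ::= p]
ppYyyYy ⇒ ppyyyYy   [Y ::= y]
ppyyyYy ⇒ ppyyypYy   [Y ::= p Y]
ppyyypYy ⇒ ppyyyppYy   [Y ::= p Y]
ppyyyppYy ⇒ ppyyyppSy   [Y ::= S]
ppyyyppSy ⇒ ppyyypppy   [S ::= p]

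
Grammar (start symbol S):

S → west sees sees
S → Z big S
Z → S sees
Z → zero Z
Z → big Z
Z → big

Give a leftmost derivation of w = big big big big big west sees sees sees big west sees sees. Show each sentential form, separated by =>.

S => Z big S => big Z big S => big big Z big S => big big big Z big S => big big big big Z big S => big big big big big Z big S => big big big big big S sees big S => big big big big big west sees sees sees big S => big big big big big west sees sees sees big west sees sees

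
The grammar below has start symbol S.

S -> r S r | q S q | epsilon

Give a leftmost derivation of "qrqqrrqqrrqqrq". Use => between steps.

S => qSq   [S -> q S q]
qSq => qrSrq   [S -> r S r]
qrSrq => qrqSqrq   [S -> q S q]
qrqSqrq => qrqqSqqrq   [S -> q S q]
qrqqSqqrq => qrqqrSrqqrq   [S -> r S r]
qrqqrSrqqrq => qrqqrrSrrqqrq   [S -> r S r]
qrqqrrSrrqqrq => qrqqrrqSqrrqqrq   [S -> q S q]
qrqqrrqSqrrqqrq => qrqqrrqqrrqqrq   [S -> epsilon]

S => qSq => qrSrq => qrqSqrq => qrqqSqqrq => qrqqrSrqqrq => qrqqrrSrrqqrq => qrqqrrqSqrrqqrq => qrqqrrqqrrqqrq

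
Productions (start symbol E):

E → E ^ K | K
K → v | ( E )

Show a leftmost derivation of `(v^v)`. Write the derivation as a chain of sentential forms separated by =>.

E => K => (E) => (E^K) => (K^K) => (v^K) => (v^v)

E => K   [E → K]
K => (E)   [K → ( E )]
(E) => (E^K)   [E → E ^ K]
(E^K) => (K^K)   [E → K]
(K^K) => (v^K)   [K → v]
(v^K) => (v^v)   [K → v]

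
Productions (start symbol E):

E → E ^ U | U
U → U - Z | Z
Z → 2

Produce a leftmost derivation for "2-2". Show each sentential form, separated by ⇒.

E ⇒ U ⇒ U-Z ⇒ Z-Z ⇒ 2-Z ⇒ 2-2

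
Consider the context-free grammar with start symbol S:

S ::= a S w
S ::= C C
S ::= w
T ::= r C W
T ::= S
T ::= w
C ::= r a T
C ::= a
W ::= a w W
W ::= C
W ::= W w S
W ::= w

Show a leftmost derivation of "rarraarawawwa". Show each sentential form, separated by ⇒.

S ⇒ CC ⇒ raTC ⇒ rarCWC ⇒ rarraTWC ⇒ rarraSWC ⇒ rarraaSwWC ⇒ rarraaCCwWC ⇒ rarraaraTCwWC ⇒ rarraarawCwWC ⇒ rarraarawawWC ⇒ rarraarawawwC ⇒ rarraarawawwa

S ⇒ CC   [S ::= C C]
CC ⇒ raTC   [C ::= r a T]
raTC ⇒ rarCWC   [T ::= r C W]
rarCWC ⇒ rarraTWC   [C ::= r a T]
rarraTWC ⇒ rarraSWC   [T ::= S]
rarraSWC ⇒ rarraaSwWC   [S ::= a S w]
rarraaSwWC ⇒ rarraaCCwWC   [S ::= C C]
rarraaCCwWC ⇒ rarraaraTCwWC   [C ::= r a T]
rarraaraTCwWC ⇒ rarraarawCwWC   [T ::= w]
rarraarawCwWC ⇒ rarraarawawWC   [C ::= a]
rarraarawawWC ⇒ rarraarawawwC   [W ::= w]
rarraarawawwC ⇒ rarraarawawwa   [C ::= a]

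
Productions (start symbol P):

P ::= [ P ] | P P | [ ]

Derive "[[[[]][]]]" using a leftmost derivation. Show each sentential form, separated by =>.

P => [P] => [[P]] => [[PP]] => [[[P]P]] => [[[[]]P]] => [[[[]][]]]

P => [P]   [P ::= [ P ]]
[P] => [[P]]   [P ::= [ P ]]
[[P]] => [[PP]]   [P ::= P P]
[[PP]] => [[[P]P]]   [P ::= [ P ]]
[[[P]P]] => [[[[]]P]]   [P ::= [ ]]
[[[[]]P]] => [[[[]][]]]   [P ::= [ ]]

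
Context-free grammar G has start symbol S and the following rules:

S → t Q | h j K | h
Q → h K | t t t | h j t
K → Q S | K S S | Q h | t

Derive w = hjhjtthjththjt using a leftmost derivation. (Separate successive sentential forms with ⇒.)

S ⇒ hjK ⇒ hjKSS ⇒ hjQSSS ⇒ hjhjtSSS ⇒ hjhjttQSS ⇒ hjhjtthjtSS ⇒ hjhjtthjthS ⇒ hjhjtthjthtQ ⇒ hjhjtthjththjt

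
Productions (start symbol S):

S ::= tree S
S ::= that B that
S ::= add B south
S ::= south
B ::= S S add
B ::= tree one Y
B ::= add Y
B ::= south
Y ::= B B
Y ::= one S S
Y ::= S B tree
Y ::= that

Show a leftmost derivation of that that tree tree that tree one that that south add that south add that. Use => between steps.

S => that B that   [S ::= that B that]
that B that => that S S add that   [B ::= S S add]
that S S add that => that that B that S add that   [S ::= that B that]
that that B that S add that => that that S S add that S add that   [B ::= S S add]
that that S S add that S add that => that that tree S S add that S add that   [S ::= tree S]
that that tree S S add that S add that => that that tree tree S S add that S add that   [S ::= tree S]
that that tree tree S S add that S add that => that that tree tree that B that S add that S add that   [S ::= that B that]
that that tree tree that B that S add that S add that => that that tree tree that tree one Y that S add that S add that   [B ::= tree one Y]
that that tree tree that tree one Y that S add that S add that => that that tree tree that tree one that that S add that S add that   [Y ::= that]
that that tree tree that tree one that that S add that S add that => that that tree tree that tree one that that south add that S add that   [S ::= south]
that that tree tree that tree one that that south add that S add that => that that tree tree that tree one that that south add that south add that   [S ::= south]

S => that B that => that S S add that => that that B that S add that => that that S S add that S add that => that that tree S S add that S add that => that that tree tree S S add that S add that => that that tree tree that B that S add that S add that => that that tree tree that tree one Y that S add that S add that => that that tree tree that tree one that that S add that S add that => that that tree tree that tree one that that south add that S add that => that that tree tree that tree one that that south add that south add that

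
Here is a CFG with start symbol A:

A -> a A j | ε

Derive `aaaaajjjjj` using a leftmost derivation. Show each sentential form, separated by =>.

A => aAj   [A -> a A j]
aAj => aaAjj   [A -> a A j]
aaAjj => aaaAjjj   [A -> a A j]
aaaAjjj => aaaaAjjjj   [A -> a A j]
aaaaAjjjj => aaaaaAjjjjj   [A -> a A j]
aaaaaAjjjjj => aaaaajjjjj   [A -> ε]

A=>aAj=>aaAjj=>aaaAjjj=>aaaaAjjjj=>aaaaaAjjjjj=>aaaaajjjjj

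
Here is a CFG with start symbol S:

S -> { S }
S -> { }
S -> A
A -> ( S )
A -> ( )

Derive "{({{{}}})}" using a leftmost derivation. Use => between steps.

S => {S} => {A} => {(S)} => {({S})} => {({{S}})} => {({{{}}})}

S => {S}   [S -> { S }]
{S} => {A}   [S -> A]
{A} => {(S)}   [A -> ( S )]
{(S)} => {({S})}   [S -> { S }]
{({S})} => {({{S}})}   [S -> { S }]
{({{S}})} => {({{{}}})}   [S -> { }]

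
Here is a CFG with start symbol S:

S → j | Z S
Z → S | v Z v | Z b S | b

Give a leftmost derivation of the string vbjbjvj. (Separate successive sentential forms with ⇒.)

S ⇒ ZS   [S → Z S]
ZS ⇒ vZvS   [Z → v Z v]
vZvS ⇒ vZbSvS   [Z → Z b S]
vZbSvS ⇒ vSbSvS   [Z → S]
vSbSvS ⇒ vZSbSvS   [S → Z S]
vZSbSvS ⇒ vbSbSvS   [Z → b]
vbSbSvS ⇒ vbjbSvS   [S → j]
vbjbSvS ⇒ vbjbjvS   [S → j]
vbjbjvS ⇒ vbjbjvj   [S → j]

S ⇒ ZS ⇒ vZvS ⇒ vZbSvS ⇒ vSbSvS ⇒ vZSbSvS ⇒ vbSbSvS ⇒ vbjbSvS ⇒ vbjbjvS ⇒ vbjbjvj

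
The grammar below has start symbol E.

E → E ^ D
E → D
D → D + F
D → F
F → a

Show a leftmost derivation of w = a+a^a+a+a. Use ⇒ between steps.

E ⇒ E^D   [E → E ^ D]
E^D ⇒ D^D   [E → D]
D^D ⇒ D+F^D   [D → D + F]
D+F^D ⇒ F+F^D   [D → F]
F+F^D ⇒ a+F^D   [F → a]
a+F^D ⇒ a+a^D   [F → a]
a+a^D ⇒ a+a^D+F   [D → D + F]
a+a^D+F ⇒ a+a^D+F+F   [D → D + F]
a+a^D+F+F ⇒ a+a^F+F+F   [D → F]
a+a^F+F+F ⇒ a+a^a+F+F   [F → a]
a+a^a+F+F ⇒ a+a^a+a+F   [F → a]
a+a^a+a+F ⇒ a+a^a+a+a   [F → a]

E⇒E^D⇒D^D⇒D+F^D⇒F+F^D⇒a+F^D⇒a+a^D⇒a+a^D+F⇒a+a^D+F+F⇒a+a^F+F+F⇒a+a^a+F+F⇒a+a^a+a+F⇒a+a^a+a+a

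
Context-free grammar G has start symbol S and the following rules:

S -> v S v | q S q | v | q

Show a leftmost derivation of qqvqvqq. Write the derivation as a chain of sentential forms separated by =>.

S=>qSq=>qqSqq=>qqvSvqq=>qqvqvqq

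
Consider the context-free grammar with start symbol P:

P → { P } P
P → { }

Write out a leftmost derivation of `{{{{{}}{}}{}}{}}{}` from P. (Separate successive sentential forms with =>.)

P => {P}P   [P → { P } P]
{P}P => {{P}P}P   [P → { P } P]
{{P}P}P => {{{P}P}P}P   [P → { P } P]
{{{P}P}P}P => {{{{P}P}P}P}P   [P → { P } P]
{{{{P}P}P}P}P => {{{{{}}P}P}P}P   [P → { }]
{{{{{}}P}P}P}P => {{{{{}}{}}P}P}P   [P → { }]
{{{{{}}{}}P}P}P => {{{{{}}{}}{}}P}P   [P → { }]
{{{{{}}{}}{}}P}P => {{{{{}}{}}{}}{}}P   [P → { }]
{{{{{}}{}}{}}{}}P => {{{{{}}{}}{}}{}}{}   [P → { }]

P => {P}P => {{P}P}P => {{{P}P}P}P => {{{{P}P}P}P}P => {{{{{}}P}P}P}P => {{{{{}}{}}P}P}P => {{{{{}}{}}{}}P}P => {{{{{}}{}}{}}{}}P => {{{{{}}{}}{}}{}}{}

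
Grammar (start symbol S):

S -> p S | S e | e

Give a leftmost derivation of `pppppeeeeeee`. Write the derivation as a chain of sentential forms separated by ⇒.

S ⇒ pS   [S -> p S]
pS ⇒ pSe   [S -> S e]
pSe ⇒ pSee   [S -> S e]
pSee ⇒ ppSee   [S -> p S]
ppSee ⇒ ppSeee   [S -> S e]
ppSeee ⇒ pppSeee   [S -> p S]
pppSeee ⇒ pppSeeee   [S -> S e]
pppSeeee ⇒ ppppSeeee   [S -> p S]
ppppSeeee ⇒ pppppSeeee   [S -> p S]
pppppSeeee ⇒ pppppSeeeee   [S -> S e]
pppppSeeeee ⇒ pppppSeeeeee   [S -> S e]
pppppSeeeeee ⇒ pppppeeeeeee   [S -> e]

S ⇒ pS ⇒ pSe ⇒ pSee ⇒ ppSee ⇒ ppSeee ⇒ pppSeee ⇒ pppSeeee ⇒ ppppSeeee ⇒ pppppSeeee ⇒ pppppSeeeee ⇒ pppppSeeeeee ⇒ pppppeeeeeee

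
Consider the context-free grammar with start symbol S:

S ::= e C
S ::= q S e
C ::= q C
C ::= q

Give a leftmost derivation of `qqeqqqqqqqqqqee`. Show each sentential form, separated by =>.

S => qSe => qqSee => qqeCee => qqeqCee => qqeqqCee => qqeqqqCee => qqeqqqqCee => qqeqqqqqCee => qqeqqqqqqCee => qqeqqqqqqqCee => qqeqqqqqqqqCee => qqeqqqqqqqqqCee => qqeqqqqqqqqqqee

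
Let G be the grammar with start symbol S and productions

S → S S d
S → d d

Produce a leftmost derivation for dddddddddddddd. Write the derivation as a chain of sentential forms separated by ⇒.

S ⇒ SSd   [S → S S d]
SSd ⇒ SSdSd   [S → S S d]
SSdSd ⇒ SSdSdSd   [S → S S d]
SSdSdSd ⇒ ddSdSdSd   [S → d d]
ddSdSdSd ⇒ dddddSdSd   [S → d d]
dddddSdSd ⇒ dddddSSddSd   [S → S S d]
dddddSSddSd ⇒ dddddddSddSd   [S → d d]
dddddddSddSd ⇒ dddddddddddSd   [S → d d]
dddddddddddSd ⇒ dddddddddddddd   [S → d d]

S⇒SSd⇒SSdSd⇒SSdSdSd⇒ddSdSdSd⇒dddddSdSd⇒dddddSSddSd⇒dddddddSddSd⇒dddddddddddSd⇒dddddddddddddd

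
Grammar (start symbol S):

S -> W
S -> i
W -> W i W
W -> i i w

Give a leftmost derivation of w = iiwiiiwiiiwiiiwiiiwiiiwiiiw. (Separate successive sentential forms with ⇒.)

S ⇒ W   [S -> W]
W ⇒ WiW   [W -> W i W]
WiW ⇒ WiWiW   [W -> W i W]
WiWiW ⇒ WiWiWiW   [W -> W i W]
WiWiWiW ⇒ iiwiWiWiW   [W -> i i w]
iiwiWiWiW ⇒ iiwiWiWiWiW   [W -> W i W]
iiwiWiWiWiW ⇒ iiwiWiWiWiWiW   [W -> W i W]
iiwiWiWiWiWiW ⇒ iiwiWiWiWiWiWiW   [W -> W i W]
iiwiWiWiWiWiWiW ⇒ iiwiiiwiWiWiWiWiW   [W -> i i w]
iiwiiiwiWiWiWiWiW ⇒ iiwiiiwiiiwiWiWiWiW   [W -> i i w]
iiwiiiwiiiwiWiWiWiW ⇒ iiwiiiwiiiwiiiwiWiWiW   [W -> i i w]
iiwiiiwiiiwiiiwiWiWiW ⇒ iiwiiiwiiiwiiiwiiiwiWiW   [W -> i i w]
iiwiiiwiiiwiiiwiiiwiWiW ⇒ iiwiiiwiiiwiiiwiiiwiiiwiW   [W -> i i w]
iiwiiiwiiiwiiiwiiiwiiiwiW ⇒ iiwiiiwiiiwiiiwiiiwiiiwiiiw   [W -> i i w]

S ⇒ W ⇒ WiW ⇒ WiWiW ⇒ WiWiWiW ⇒ iiwiWiWiW ⇒ iiwiWiWiWiW ⇒ iiwiWiWiWiWiW ⇒ iiwiWiWiWiWiWiW ⇒ iiwiiiwiWiWiWiWiW ⇒ iiwiiiwiiiwiWiWiWiW ⇒ iiwiiiwiiiwiiiwiWiWiW ⇒ iiwiiiwiiiwiiiwiiiwiWiW ⇒ iiwiiiwiiiwiiiwiiiwiiiwiW ⇒ iiwiiiwiiiwiiiwiiiwiiiwiiiw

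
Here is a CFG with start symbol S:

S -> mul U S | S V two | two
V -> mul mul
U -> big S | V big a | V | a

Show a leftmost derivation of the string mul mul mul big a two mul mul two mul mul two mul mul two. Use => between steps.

S => S V two   [S -> S V two]
S V two => S V two V two   [S -> S V two]
S V two V two => S V two V two V two   [S -> S V two]
S V two V two V two => mul U S V two V two V two   [S -> mul U S]
mul U S V two V two V two => mul V big a S V two V two V two   [U -> V big a]
mul V big a S V two V two V two => mul mul mul big a S V two V two V two   [V -> mul mul]
mul mul mul big a S V two V two V two => mul mul mul big a two V two V two V two   [S -> two]
mul mul mul big a two V two V two V two => mul mul mul big a two mul mul two V two V two   [V -> mul mul]
mul mul mul big a two mul mul two V two V two => mul mul mul big a two mul mul two mul mul two V two   [V -> mul mul]
mul mul mul big a two mul mul two mul mul two V two => mul mul mul big a two mul mul two mul mul two mul mul two   [V -> mul mul]

S => S V two => S V two V two => S V two V two V two => mul U S V two V two V two => mul V big a S V two V two V two => mul mul mul big a S V two V two V two => mul mul mul big a two V two V two V two => mul mul mul big a two mul mul two V two V two => mul mul mul big a two mul mul two mul mul two V two => mul mul mul big a two mul mul two mul mul two mul mul two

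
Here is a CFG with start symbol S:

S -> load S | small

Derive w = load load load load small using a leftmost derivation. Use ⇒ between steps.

S ⇒ load S   [S -> load S]
load S ⇒ load load S   [S -> load S]
load load S ⇒ load load load S   [S -> load S]
load load load S ⇒ load load load load S   [S -> load S]
load load load load S ⇒ load load load load small   [S -> small]

S ⇒ load S ⇒ load load S ⇒ load load load S ⇒ load load load load S ⇒ load load load load small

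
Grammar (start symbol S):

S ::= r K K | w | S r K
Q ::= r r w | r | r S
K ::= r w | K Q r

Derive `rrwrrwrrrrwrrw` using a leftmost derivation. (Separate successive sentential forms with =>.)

S => SrK => rKKrK => rKQrKrK => rKQrQrKrK => rrwQrQrKrK => rrwrrwrQrKrK => rrwrrwrrrKrK => rrwrrwrrrrwrK => rrwrrwrrrrwrrw

S => SrK   [S ::= S r K]
SrK => rKKrK   [S ::= r K K]
rKKrK => rKQrKrK   [K ::= K Q r]
rKQrKrK => rKQrQrKrK   [K ::= K Q r]
rKQrQrKrK => rrwQrQrKrK   [K ::= r w]
rrwQrQrKrK => rrwrrwrQrKrK   [Q ::= r r w]
rrwrrwrQrKrK => rrwrrwrrrKrK   [Q ::= r]
rrwrrwrrrKrK => rrwrrwrrrrwrK   [K ::= r w]
rrwrrwrrrrwrK => rrwrrwrrrrwrrw   [K ::= r w]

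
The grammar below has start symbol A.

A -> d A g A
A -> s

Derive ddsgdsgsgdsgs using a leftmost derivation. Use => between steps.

A => dAgA   [A -> d A g A]
dAgA => ddAgAgA   [A -> d A g A]
ddAgAgA => ddsgAgA   [A -> s]
ddsgAgA => ddsgdAgAgA   [A -> d A g A]
ddsgdAgAgA => ddsgdsgAgA   [A -> s]
ddsgdsgAgA => ddsgdsgsgA   [A -> s]
ddsgdsgsgA => ddsgdsgsgdAgA   [A -> d A g A]
ddsgdsgsgdAgA => ddsgdsgsgdsgA   [A -> s]
ddsgdsgsgdsgA => ddsgdsgsgdsgs   [A -> s]

A => dAgA => ddAgAgA => ddsgAgA => ddsgdAgAgA => ddsgdsgAgA => ddsgdsgsgA => ddsgdsgsgdAgA => ddsgdsgsgdsgA => ddsgdsgsgdsgs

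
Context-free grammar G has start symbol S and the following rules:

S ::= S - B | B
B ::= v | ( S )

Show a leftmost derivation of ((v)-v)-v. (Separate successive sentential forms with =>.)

S => S-B => B-B => (S)-B => (S-B)-B => (B-B)-B => ((S)-B)-B => ((B)-B)-B => ((v)-B)-B => ((v)-v)-B => ((v)-v)-v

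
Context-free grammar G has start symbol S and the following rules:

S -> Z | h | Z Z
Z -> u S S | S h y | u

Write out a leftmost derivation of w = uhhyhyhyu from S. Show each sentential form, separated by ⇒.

S ⇒ ZZ   [S -> Z Z]
ZZ ⇒ ShyZ   [Z -> S h y]
ShyZ ⇒ ZZhyZ   [S -> Z Z]
ZZhyZ ⇒ uZhyZ   [Z -> u]
uZhyZ ⇒ uShyhyZ   [Z -> S h y]
uShyhyZ ⇒ uZhyhyZ   [S -> Z]
uZhyhyZ ⇒ uShyhyhyZ   [Z -> S h y]
uShyhyhyZ ⇒ uhhyhyhyZ   [S -> h]
uhhyhyhyZ ⇒ uhhyhyhyu   [Z -> u]

S⇒ZZ⇒ShyZ⇒ZZhyZ⇒uZhyZ⇒uShyhyZ⇒uZhyhyZ⇒uShyhyhyZ⇒uhhyhyhyZ⇒uhhyhyhyu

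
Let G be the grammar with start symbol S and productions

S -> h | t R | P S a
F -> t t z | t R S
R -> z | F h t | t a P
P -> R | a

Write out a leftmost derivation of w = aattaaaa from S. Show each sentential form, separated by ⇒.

S ⇒ PSa   [S -> P S a]
PSa ⇒ aSa   [P -> a]
aSa ⇒ aPSaa   [S -> P S a]
aPSaa ⇒ aaSaa   [P -> a]
aaSaa ⇒ aatRaa   [S -> t R]
aatRaa ⇒ aattaPaa   [R -> t a P]
aattaPaa ⇒ aattaaaa   [P -> a]

S ⇒ PSa ⇒ aSa ⇒ aPSaa ⇒ aaSaa ⇒ aatRaa ⇒ aattaPaa ⇒ aattaaaa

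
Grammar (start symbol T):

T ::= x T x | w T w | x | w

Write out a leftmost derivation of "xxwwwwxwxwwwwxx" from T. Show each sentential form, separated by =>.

T => xTx   [T ::= x T x]
xTx => xxTxx   [T ::= x T x]
xxTxx => xxwTwxx   [T ::= w T w]
xxwTwxx => xxwwTwwxx   [T ::= w T w]
xxwwTwwxx => xxwwwTwwwxx   [T ::= w T w]
xxwwwTwwwxx => xxwwwwTwwwwxx   [T ::= w T w]
xxwwwwTwwwwxx => xxwwwwxTxwwwwxx   [T ::= x T x]
xxwwwwxTxwwwwxx => xxwwwwxwxwwwwxx   [T ::= w]

T => xTx => xxTxx => xxwTwxx => xxwwTwwxx => xxwwwTwwwxx => xxwwwwTwwwwxx => xxwwwwxTxwwwwxx => xxwwwwxwxwwwwxx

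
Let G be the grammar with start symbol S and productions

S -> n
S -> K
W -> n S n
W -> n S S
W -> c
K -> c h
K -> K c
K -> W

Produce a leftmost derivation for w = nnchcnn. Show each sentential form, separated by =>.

S => K   [S -> K]
K => W   [K -> W]
W => nSS   [W -> n S S]
nSS => nKS   [S -> K]
nKS => nWS   [K -> W]
nWS => nnSnS   [W -> n S n]
nnSnS => nnKnS   [S -> K]
nnKnS => nnKcnS   [K -> K c]
nnKcnS => nnchcnS   [K -> c h]
nnchcnS => nnchcnn   [S -> n]

S => K => W => nSS => nKS => nWS => nnSnS => nnKnS => nnKcnS => nnchcnS => nnchcnn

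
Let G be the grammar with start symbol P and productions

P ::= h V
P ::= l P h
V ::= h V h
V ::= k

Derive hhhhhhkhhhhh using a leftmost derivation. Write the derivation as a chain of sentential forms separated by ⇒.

P ⇒ hV ⇒ hhVh ⇒ hhhVhh ⇒ hhhhVhhh ⇒ hhhhhVhhhh ⇒ hhhhhhVhhhhh ⇒ hhhhhhkhhhhh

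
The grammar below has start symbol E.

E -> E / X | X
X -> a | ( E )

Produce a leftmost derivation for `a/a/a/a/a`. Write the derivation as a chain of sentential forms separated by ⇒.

E ⇒ E/X   [E -> E / X]
E/X ⇒ E/X/X   [E -> E / X]
E/X/X ⇒ E/X/X/X   [E -> E / X]
E/X/X/X ⇒ E/X/X/X/X   [E -> E / X]
E/X/X/X/X ⇒ X/X/X/X/X   [E -> X]
X/X/X/X/X ⇒ a/X/X/X/X   [X -> a]
a/X/X/X/X ⇒ a/a/X/X/X   [X -> a]
a/a/X/X/X ⇒ a/a/a/X/X   [X -> a]
a/a/a/X/X ⇒ a/a/a/a/X   [X -> a]
a/a/a/a/X ⇒ a/a/a/a/a   [X -> a]

E ⇒ E/X ⇒ E/X/X ⇒ E/X/X/X ⇒ E/X/X/X/X ⇒ X/X/X/X/X ⇒ a/X/X/X/X ⇒ a/a/X/X/X ⇒ a/a/a/X/X ⇒ a/a/a/a/X ⇒ a/a/a/a/a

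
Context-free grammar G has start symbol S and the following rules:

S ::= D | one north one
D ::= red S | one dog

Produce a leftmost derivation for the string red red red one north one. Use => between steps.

S => D => red S => red D => red red S => red red D => red red red S => red red red one north one

S => D   [S ::= D]
D => red S   [D ::= red S]
red S => red D   [S ::= D]
red D => red red S   [D ::= red S]
red red S => red red D   [S ::= D]
red red D => red red red S   [D ::= red S]
red red red S => red red red one north one   [S ::= one north one]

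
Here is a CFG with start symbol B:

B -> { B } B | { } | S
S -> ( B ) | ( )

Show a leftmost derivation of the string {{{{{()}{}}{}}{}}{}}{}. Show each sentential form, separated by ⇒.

B ⇒ {B}B   [B -> { B } B]
{B}B ⇒ {{B}B}B   [B -> { B } B]
{{B}B}B ⇒ {{{B}B}B}B   [B -> { B } B]
{{{B}B}B}B ⇒ {{{{B}B}B}B}B   [B -> { B } B]
{{{{B}B}B}B}B ⇒ {{{{{B}B}B}B}B}B   [B -> { B } B]
{{{{{B}B}B}B}B}B ⇒ {{{{{S}B}B}B}B}B   [B -> S]
{{{{{S}B}B}B}B}B ⇒ {{{{{()}B}B}B}B}B   [S -> ( )]
{{{{{()}B}B}B}B}B ⇒ {{{{{()}{}}B}B}B}B   [B -> { }]
{{{{{()}{}}B}B}B}B ⇒ {{{{{()}{}}{}}B}B}B   [B -> { }]
{{{{{()}{}}{}}B}B}B ⇒ {{{{{()}{}}{}}{}}B}B   [B -> { }]
{{{{{()}{}}{}}{}}B}B ⇒ {{{{{()}{}}{}}{}}{}}B   [B -> { }]
{{{{{()}{}}{}}{}}{}}B ⇒ {{{{{()}{}}{}}{}}{}}{}   [B -> { }]

B⇒{B}B⇒{{B}B}B⇒{{{B}B}B}B⇒{{{{B}B}B}B}B⇒{{{{{B}B}B}B}B}B⇒{{{{{S}B}B}B}B}B⇒{{{{{()}B}B}B}B}B⇒{{{{{()}{}}B}B}B}B⇒{{{{{()}{}}{}}B}B}B⇒{{{{{()}{}}{}}{}}B}B⇒{{{{{()}{}}{}}{}}{}}B⇒{{{{{()}{}}{}}{}}{}}{}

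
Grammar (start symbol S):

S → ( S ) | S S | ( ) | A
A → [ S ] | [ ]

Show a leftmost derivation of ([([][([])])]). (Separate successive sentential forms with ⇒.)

S ⇒ (S)   [S → ( S )]
(S) ⇒ (A)   [S → A]
(A) ⇒ ([S])   [A → [ S ]]
([S]) ⇒ ([(S)])   [S → ( S )]
([(S)]) ⇒ ([(SS)])   [S → S S]
([(SS)]) ⇒ ([(AS)])   [S → A]
([(AS)]) ⇒ ([([]S)])   [A → [ ]]
([([]S)]) ⇒ ([([]A)])   [S → A]
([([]A)]) ⇒ ([([][S])])   [A → [ S ]]
([([][S])]) ⇒ ([([][(S)])])   [S → ( S )]
([([][(S)])]) ⇒ ([([][(A)])])   [S → A]
([([][(A)])]) ⇒ ([([][([])])])   [A → [ ]]

S ⇒ (S) ⇒ (A) ⇒ ([S]) ⇒ ([(S)]) ⇒ ([(SS)]) ⇒ ([(AS)]) ⇒ ([([]S)]) ⇒ ([([]A)]) ⇒ ([([][S])]) ⇒ ([([][(S)])]) ⇒ ([([][(A)])]) ⇒ ([([][([])])])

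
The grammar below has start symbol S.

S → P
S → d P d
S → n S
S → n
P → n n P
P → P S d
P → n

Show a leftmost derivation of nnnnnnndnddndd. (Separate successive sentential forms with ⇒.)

S ⇒ nS ⇒ nP ⇒ nPSd ⇒ nnnPSd ⇒ nnnPSdSd ⇒ nnnPSdSdSd ⇒ nnnnnPSdSdSd ⇒ nnnnnnSdSdSd ⇒ nnnnnnndSdSd ⇒ nnnnnnndndSd ⇒ nnnnnnndnddPdd ⇒ nnnnnnndnddndd

S ⇒ nS   [S → n S]
nS ⇒ nP   [S → P]
nP ⇒ nPSd   [P → P S d]
nPSd ⇒ nnnPSd   [P → n n P]
nnnPSd ⇒ nnnPSdSd   [P → P S d]
nnnPSdSd ⇒ nnnPSdSdSd   [P → P S d]
nnnPSdSdSd ⇒ nnnnnPSdSdSd   [P → n n P]
nnnnnPSdSdSd ⇒ nnnnnnSdSdSd   [P → n]
nnnnnnSdSdSd ⇒ nnnnnnndSdSd   [S → n]
nnnnnnndSdSd ⇒ nnnnnnndndSd   [S → n]
nnnnnnndndSd ⇒ nnnnnnndnddPdd   [S → d P d]
nnnnnnndnddPdd ⇒ nnnnnnndnddndd   [P → n]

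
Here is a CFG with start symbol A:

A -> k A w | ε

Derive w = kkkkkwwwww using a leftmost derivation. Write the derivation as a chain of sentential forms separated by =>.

A => kAw => kkAww => kkkAwww => kkkkAwwww => kkkkkAwwwww => kkkkkwwwww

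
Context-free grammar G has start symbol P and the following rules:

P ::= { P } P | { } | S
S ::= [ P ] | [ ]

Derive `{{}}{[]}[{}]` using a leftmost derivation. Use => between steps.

P=>{P}P=>{{}}P=>{{}}{P}P=>{{}}{S}P=>{{}}{[]}P=>{{}}{[]}S=>{{}}{[]}[P]=>{{}}{[]}[{}]

P => {P}P   [P ::= { P } P]
{P}P => {{}}P   [P ::= { }]
{{}}P => {{}}{P}P   [P ::= { P } P]
{{}}{P}P => {{}}{S}P   [P ::= S]
{{}}{S}P => {{}}{[]}P   [S ::= [ ]]
{{}}{[]}P => {{}}{[]}S   [P ::= S]
{{}}{[]}S => {{}}{[]}[P]   [S ::= [ P ]]
{{}}{[]}[P] => {{}}{[]}[{}]   [P ::= { }]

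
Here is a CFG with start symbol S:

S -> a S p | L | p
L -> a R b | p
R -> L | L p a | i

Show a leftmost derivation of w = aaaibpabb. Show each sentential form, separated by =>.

S => L => aRb => aLb => aaRbb => aaLpabb => aaaRbpabb => aaaibpabb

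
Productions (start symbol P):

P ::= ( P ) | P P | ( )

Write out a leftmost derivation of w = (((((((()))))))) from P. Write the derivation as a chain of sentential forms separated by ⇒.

P ⇒ (P) ⇒ ((P)) ⇒ (((P))) ⇒ ((((P)))) ⇒ (((((P))))) ⇒ ((((((P)))))) ⇒ (((((((P))))))) ⇒ (((((((())))))))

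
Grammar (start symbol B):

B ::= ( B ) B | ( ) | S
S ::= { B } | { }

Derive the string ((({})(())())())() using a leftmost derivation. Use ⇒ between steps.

B ⇒ (B)B ⇒ ((B)B)B ⇒ (((B)B)B)B ⇒ (((S)B)B)B ⇒ ((({})B)B)B ⇒ ((({})(B)B)B)B ⇒ ((({})(())B)B)B ⇒ ((({})(())())B)B ⇒ ((({})(())())())B ⇒ ((({})(())())())()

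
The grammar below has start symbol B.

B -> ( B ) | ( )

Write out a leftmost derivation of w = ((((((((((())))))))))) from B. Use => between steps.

B => (B) => ((B)) => (((B))) => ((((B)))) => (((((B))))) => ((((((B)))))) => (((((((B))))))) => ((((((((B)))))))) => (((((((((B))))))))) => ((((((((((B)))))))))) => ((((((((((()))))))))))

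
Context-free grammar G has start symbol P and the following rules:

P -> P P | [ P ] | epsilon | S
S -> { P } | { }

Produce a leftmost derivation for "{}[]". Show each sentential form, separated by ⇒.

P ⇒ PP ⇒ SP ⇒ {}P ⇒ {}[P] ⇒ {}[]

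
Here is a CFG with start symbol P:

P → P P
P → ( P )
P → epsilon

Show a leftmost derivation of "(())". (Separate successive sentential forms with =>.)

P=>(P)=>((P))=>(())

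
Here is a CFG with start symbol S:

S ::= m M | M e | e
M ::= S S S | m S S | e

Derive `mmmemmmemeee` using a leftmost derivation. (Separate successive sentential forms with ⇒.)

S ⇒ Me   [S ::= M e]
Me ⇒ mSSe   [M ::= m S S]
mSSe ⇒ mmMSe   [S ::= m M]
mmMSe ⇒ mmmSSSe   [M ::= m S S]
mmmSSSe ⇒ mmmeSSe   [S ::= e]
mmmeSSe ⇒ mmmemMSe   [S ::= m M]
mmmemMSe ⇒ mmmemmSSSe   [M ::= m S S]
mmmemmSSSe ⇒ mmmemmmMSSe   [S ::= m M]
mmmemmmMSSe ⇒ mmmemmmeSSe   [M ::= e]
mmmemmmeSSe ⇒ mmmemmmemMSe   [S ::= m M]
mmmemmmemMSe ⇒ mmmemmmemeSe   [M ::= e]
mmmemmmemeSe ⇒ mmmemmmemeee   [S ::= e]

S ⇒ Me ⇒ mSSe ⇒ mmMSe ⇒ mmmSSSe ⇒ mmmeSSe ⇒ mmmemMSe ⇒ mmmemmSSSe ⇒ mmmemmmMSSe ⇒ mmmemmmeSSe ⇒ mmmemmmemMSe ⇒ mmmemmmemeSe ⇒ mmmemmmemeee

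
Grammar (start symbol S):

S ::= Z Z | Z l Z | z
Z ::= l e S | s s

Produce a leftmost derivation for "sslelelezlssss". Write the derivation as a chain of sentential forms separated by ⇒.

S⇒ZZ⇒ssZ⇒ssleS⇒ssleZZ⇒ssleleSZ⇒ssleleZlZZ⇒ssleleleSlZZ⇒sslelelezlZZ⇒sslelelezlssZ⇒sslelelezlssss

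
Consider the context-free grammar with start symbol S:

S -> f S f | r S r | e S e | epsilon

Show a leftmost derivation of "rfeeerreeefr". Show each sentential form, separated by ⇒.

S⇒rSr⇒rfSfr⇒rfeSefr⇒rfeeSeefr⇒rfeeeSeeefr⇒rfeeerSreeefr⇒rfeeerreeefr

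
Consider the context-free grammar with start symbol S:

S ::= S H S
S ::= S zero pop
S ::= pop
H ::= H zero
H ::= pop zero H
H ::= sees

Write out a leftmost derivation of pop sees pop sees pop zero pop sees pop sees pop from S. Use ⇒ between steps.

S ⇒ S H S ⇒ S H S H S ⇒ S zero pop H S H S ⇒ S H S zero pop H S H S ⇒ S H S H S zero pop H S H S ⇒ pop H S H S zero pop H S H S ⇒ pop sees S H S zero pop H S H S ⇒ pop sees pop H S zero pop H S H S ⇒ pop sees pop sees S zero pop H S H S ⇒ pop sees pop sees pop zero pop H S H S ⇒ pop sees pop sees pop zero pop sees S H S ⇒ pop sees pop sees pop zero pop sees pop H S ⇒ pop sees pop sees pop zero pop sees pop sees S ⇒ pop sees pop sees pop zero pop sees pop sees pop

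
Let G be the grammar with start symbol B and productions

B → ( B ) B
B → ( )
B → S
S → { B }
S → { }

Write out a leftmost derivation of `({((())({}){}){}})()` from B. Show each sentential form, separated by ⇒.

B⇒(B)B⇒(S)B⇒({B})B⇒({(B)B})B⇒({((B)B)B})B⇒({((())B)B})B⇒({((())(B)B)B})B⇒({((())(S)B)B})B⇒({((())({})B)B})B⇒({((())({})S)B})B⇒({((())({}){})B})B⇒({((())({}){})S})B⇒({((())({}){}){}})B⇒({((())({}){}){}})()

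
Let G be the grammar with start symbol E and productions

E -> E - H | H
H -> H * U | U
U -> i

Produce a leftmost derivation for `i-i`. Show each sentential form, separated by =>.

E=>E-H=>H-H=>U-H=>i-H=>i-U=>i-i

E => E-H   [E -> E - H]
E-H => H-H   [E -> H]
H-H => U-H   [H -> U]
U-H => i-H   [U -> i]
i-H => i-U   [H -> U]
i-U => i-i   [U -> i]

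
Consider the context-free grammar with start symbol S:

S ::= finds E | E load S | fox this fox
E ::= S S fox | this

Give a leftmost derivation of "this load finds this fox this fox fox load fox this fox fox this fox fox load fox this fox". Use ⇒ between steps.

S ⇒ E load S ⇒ this load S ⇒ this load E load S ⇒ this load S S fox load S ⇒ this load E load S S fox load S ⇒ this load S S fox load S S fox load S ⇒ this load finds E S fox load S S fox load S ⇒ this load finds this S fox load S S fox load S ⇒ this load finds this fox this fox fox load S S fox load S ⇒ this load finds this fox this fox fox load fox this fox S fox load S ⇒ this load finds this fox this fox fox load fox this fox fox this fox fox load S ⇒ this load finds this fox this fox fox load fox this fox fox this fox fox load fox this fox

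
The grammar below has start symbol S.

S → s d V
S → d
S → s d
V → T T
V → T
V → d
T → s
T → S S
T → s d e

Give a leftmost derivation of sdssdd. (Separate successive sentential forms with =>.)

S => sdV => sdTT => sdsT => sdsSS => sdssdS => sdssdd

S => sdV   [S → s d V]
sdV => sdTT   [V → T T]
sdTT => sdsT   [T → s]
sdsT => sdsSS   [T → S S]
sdsSS => sdssdS   [S → s d]
sdssdS => sdssdd   [S → d]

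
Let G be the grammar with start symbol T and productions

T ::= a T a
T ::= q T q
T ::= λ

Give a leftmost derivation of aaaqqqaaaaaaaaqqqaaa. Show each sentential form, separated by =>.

T => aTa   [T ::= a T a]
aTa => aaTaa   [T ::= a T a]
aaTaa => aaaTaaa   [T ::= a T a]
aaaTaaa => aaaqTqaaa   [T ::= q T q]
aaaqTqaaa => aaaqqTqqaaa   [T ::= q T q]
aaaqqTqqaaa => aaaqqqTqqqaaa   [T ::= q T q]
aaaqqqTqqqaaa => aaaqqqaTaqqqaaa   [T ::= a T a]
aaaqqqaTaqqqaaa => aaaqqqaaTaaqqqaaa   [T ::= a T a]
aaaqqqaaTaaqqqaaa => aaaqqqaaaTaaaqqqaaa   [T ::= a T a]
aaaqqqaaaTaaaqqqaaa => aaaqqqaaaaTaaaaqqqaaa   [T ::= a T a]
aaaqqqaaaaTaaaaqqqaaa => aaaqqqaaaaaaaaqqqaaa   [T ::= λ]

T=>aTa=>aaTaa=>aaaTaaa=>aaaqTqaaa=>aaaqqTqqaaa=>aaaqqqTqqqaaa=>aaaqqqaTaqqqaaa=>aaaqqqaaTaaqqqaaa=>aaaqqqaaaTaaaqqqaaa=>aaaqqqaaaaTaaaaqqqaaa=>aaaqqqaaaaaaaaqqqaaa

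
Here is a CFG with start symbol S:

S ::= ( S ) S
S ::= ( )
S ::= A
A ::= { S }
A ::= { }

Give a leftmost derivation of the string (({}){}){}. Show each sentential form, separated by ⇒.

S ⇒ (S)S ⇒ ((S)S)S ⇒ ((A)S)S ⇒ (({})S)S ⇒ (({})A)S ⇒ (({}){})S ⇒ (({}){})A ⇒ (({}){}){}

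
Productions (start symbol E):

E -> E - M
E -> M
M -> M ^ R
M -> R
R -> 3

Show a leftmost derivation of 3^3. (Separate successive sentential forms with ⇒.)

E ⇒ M ⇒ M^R ⇒ R^R ⇒ 3^R ⇒ 3^3

E ⇒ M   [E -> M]
M ⇒ M^R   [M -> M ^ R]
M^R ⇒ R^R   [M -> R]
R^R ⇒ 3^R   [R -> 3]
3^R ⇒ 3^3   [R -> 3]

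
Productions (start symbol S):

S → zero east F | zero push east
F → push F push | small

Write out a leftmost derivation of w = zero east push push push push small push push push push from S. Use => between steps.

S => zero east F   [S → zero east F]
zero east F => zero east push F push   [F → push F push]
zero east push F push => zero east push push F push push   [F → push F push]
zero east push push F push push => zero east push push push F push push push   [F → push F push]
zero east push push push F push push push => zero east push push push push F push push push push   [F → push F push]
zero east push push push push F push push push push => zero east push push push push small push push push push   [F → small]

S => zero east F => zero east push F push => zero east push push F push push => zero east push push push F push push push => zero east push push push push F push push push push => zero east push push push push small push push push push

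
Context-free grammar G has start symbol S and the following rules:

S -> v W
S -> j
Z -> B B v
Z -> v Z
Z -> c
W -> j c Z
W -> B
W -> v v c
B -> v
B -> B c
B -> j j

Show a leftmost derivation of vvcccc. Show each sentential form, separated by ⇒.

S⇒vW⇒vB⇒vBc⇒vBcc⇒vBccc⇒vBcccc⇒vvcccc

S ⇒ vW   [S -> v W]
vW ⇒ vB   [W -> B]
vB ⇒ vBc   [B -> B c]
vBc ⇒ vBcc   [B -> B c]
vBcc ⇒ vBccc   [B -> B c]
vBccc ⇒ vBcccc   [B -> B c]
vBcccc ⇒ vvcccc   [B -> v]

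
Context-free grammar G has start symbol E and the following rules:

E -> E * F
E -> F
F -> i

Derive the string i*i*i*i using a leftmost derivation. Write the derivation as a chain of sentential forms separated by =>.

E=>E*F=>E*F*F=>E*F*F*F=>F*F*F*F=>i*F*F*F=>i*i*F*F=>i*i*i*F=>i*i*i*i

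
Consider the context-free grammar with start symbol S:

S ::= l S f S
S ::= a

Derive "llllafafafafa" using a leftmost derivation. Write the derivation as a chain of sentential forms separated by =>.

S => lSfS => llSfSfS => lllSfSfSfS => llllSfSfSfSfS => llllafSfSfSfS => llllafafSfSfS => llllafafafSfS => llllafafafafS => llllafafafafa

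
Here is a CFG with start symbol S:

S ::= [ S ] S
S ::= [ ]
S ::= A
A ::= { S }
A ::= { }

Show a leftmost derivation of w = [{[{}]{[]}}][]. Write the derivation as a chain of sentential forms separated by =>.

S=>[S]S=>[A]S=>[{S}]S=>[{[S]S}]S=>[{[A]S}]S=>[{[{}]S}]S=>[{[{}]A}]S=>[{[{}]{S}}]S=>[{[{}]{[]}}]S=>[{[{}]{[]}}][]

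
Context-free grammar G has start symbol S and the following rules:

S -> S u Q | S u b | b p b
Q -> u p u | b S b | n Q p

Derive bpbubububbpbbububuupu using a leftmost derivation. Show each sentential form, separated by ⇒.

S ⇒ SuQ ⇒ SubuQ ⇒ SububuQ ⇒ SuQububuQ ⇒ SubuQububuQ ⇒ SububuQububuQ ⇒ bpbububuQububuQ ⇒ bpbubububSbububuQ ⇒ bpbubububbpbbububuQ ⇒ bpbubububbpbbububuupu

S ⇒ SuQ   [S -> S u Q]
SuQ ⇒ SubuQ   [S -> S u b]
SubuQ ⇒ SububuQ   [S -> S u b]
SububuQ ⇒ SuQububuQ   [S -> S u Q]
SuQububuQ ⇒ SubuQububuQ   [S -> S u b]
SubuQububuQ ⇒ SububuQububuQ   [S -> S u b]
SububuQububuQ ⇒ bpbububuQububuQ   [S -> b p b]
bpbububuQububuQ ⇒ bpbubububSbububuQ   [Q -> b S b]
bpbubububSbububuQ ⇒ bpbubububbpbbububuQ   [S -> b p b]
bpbubububbpbbububuQ ⇒ bpbubububbpbbububuupu   [Q -> u p u]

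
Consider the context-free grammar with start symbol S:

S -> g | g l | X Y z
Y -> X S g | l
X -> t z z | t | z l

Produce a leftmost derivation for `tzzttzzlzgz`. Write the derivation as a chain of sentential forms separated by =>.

S => XYz   [S -> X Y z]
XYz => tzzYz   [X -> t z z]
tzzYz => tzzXSgz   [Y -> X S g]
tzzXSgz => tzztSgz   [X -> t]
tzztSgz => tzztXYzgz   [S -> X Y z]
tzztXYzgz => tzzttzzYzgz   [X -> t z z]
tzzttzzYzgz => tzzttzzlzgz   [Y -> l]

S => XYz => tzzYz => tzzXSgz => tzztSgz => tzztXYzgz => tzzttzzYzgz => tzzttzzlzgz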